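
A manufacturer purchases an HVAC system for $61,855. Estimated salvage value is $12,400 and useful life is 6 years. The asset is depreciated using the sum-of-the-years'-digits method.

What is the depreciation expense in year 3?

Depreciable base = $61,855 − $12,400 = $49,455.
Sum of the years' digits = 6+5+4+3+2+1 = 21.
Year 1: $49,455 × 6/21 = $14,130. Book value $47,725.
Year 2: $49,455 × 5/21 = $11,775. Book value $35,950.
Year 3: $49,455 × 4/21 = $9,420. Book value $26,530.

$9,420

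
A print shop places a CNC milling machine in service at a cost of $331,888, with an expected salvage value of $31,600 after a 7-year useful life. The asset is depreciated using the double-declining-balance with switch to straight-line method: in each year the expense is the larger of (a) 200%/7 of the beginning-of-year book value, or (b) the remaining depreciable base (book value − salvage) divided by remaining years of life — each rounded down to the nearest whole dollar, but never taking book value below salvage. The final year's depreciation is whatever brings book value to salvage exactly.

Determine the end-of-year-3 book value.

$120,951

Depreciable base = $331,888 − $31,600 = $300,288.
Year 1: DB = ⌊$331,888 × 200%/7⌋ = $94,825; SL = ⌊$300,288/7⌋ = $42,898 → take DB $94,825. Book value $237,063.
Year 2: DB = ⌊$237,063 × 200%/7⌋ = $67,732; SL = ⌊$205,463/6⌋ = $34,243 → take DB $67,732. Book value $169,331.
Year 3: DB = ⌊$169,331 × 200%/7⌋ = $48,380; SL = ⌊$137,731/5⌋ = $27,546 → take DB $48,380. Book value $120,951.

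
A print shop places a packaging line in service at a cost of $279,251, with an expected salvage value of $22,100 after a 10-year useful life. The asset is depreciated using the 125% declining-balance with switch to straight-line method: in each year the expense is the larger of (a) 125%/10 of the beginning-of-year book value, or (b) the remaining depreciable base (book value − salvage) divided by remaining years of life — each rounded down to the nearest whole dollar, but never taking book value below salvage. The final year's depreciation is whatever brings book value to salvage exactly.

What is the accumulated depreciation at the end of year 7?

$186,446

Depreciable base = $279,251 − $22,100 = $257,151.
Year 1: DB = ⌊$279,251 × 125%/10⌋ = $34,906; SL = ⌊$257,151/10⌋ = $25,715 → take DB $34,906. Book value $244,345.
Year 2: DB = ⌊$244,345 × 125%/10⌋ = $30,543; SL = ⌊$222,245/9⌋ = $24,693 → take DB $30,543. Book value $213,802.
Year 3: DB = ⌊$213,802 × 125%/10⌋ = $26,725; SL = ⌊$191,702/8⌋ = $23,962 → take DB $26,725. Book value $187,077.
Year 4: DB = ⌊$187,077 × 125%/10⌋ = $23,384; SL = ⌊$164,977/7⌋ = $23,568 → take SL $23,568. Book value $163,509.
Year 5: DB = ⌊$163,509 × 125%/10⌋ = $20,438; SL = ⌊$141,409/6⌋ = $23,568 → take SL $23,568. Book value $139,941.
Year 6: DB = ⌊$139,941 × 125%/10⌋ = $17,492; SL = ⌊$117,841/5⌋ = $23,568 → take SL $23,568. Book value $116,373.
Year 7: DB = ⌊$116,373 × 125%/10⌋ = $14,546; SL = ⌊$94,273/4⌋ = $23,568 → take SL $23,568. Book value $92,805.
Accumulated through year 7 = $279,251 − $92,805 = $186,446.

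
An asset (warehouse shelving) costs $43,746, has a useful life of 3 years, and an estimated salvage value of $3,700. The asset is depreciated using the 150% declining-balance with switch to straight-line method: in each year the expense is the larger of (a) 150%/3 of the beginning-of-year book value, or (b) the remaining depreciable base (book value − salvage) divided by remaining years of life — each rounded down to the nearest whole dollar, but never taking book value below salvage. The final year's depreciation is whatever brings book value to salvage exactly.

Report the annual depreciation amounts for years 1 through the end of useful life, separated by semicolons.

$21,873; $10,936; $7,237

Depreciable base = $43,746 − $3,700 = $40,046.
Year 1: DB = ⌊$43,746 × 150%/3⌋ = $21,873; SL = ⌊$40,046/3⌋ = $13,348 → take DB $21,873. Book value $21,873.
Year 2: DB = ⌊$21,873 × 150%/3⌋ = $10,936; SL = ⌊$18,173/2⌋ = $9,086 → take DB $10,936. Book value $10,937.
Year 3 (final): $10,937 − $3,700 = $7,237. Book value $3,700.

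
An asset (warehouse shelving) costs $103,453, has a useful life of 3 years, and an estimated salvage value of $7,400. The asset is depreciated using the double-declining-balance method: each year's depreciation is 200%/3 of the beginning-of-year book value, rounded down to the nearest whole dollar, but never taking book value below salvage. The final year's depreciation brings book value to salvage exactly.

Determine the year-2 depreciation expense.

$22,990

Depreciable base = $103,453 − $7,400 = $96,053.
Year 1: ⌊$103,453 × 200%/3⌋ = $68,968. Book value $34,485.
Year 2: ⌊$34,485 × 200%/3⌋ = $22,990. Book value $11,495.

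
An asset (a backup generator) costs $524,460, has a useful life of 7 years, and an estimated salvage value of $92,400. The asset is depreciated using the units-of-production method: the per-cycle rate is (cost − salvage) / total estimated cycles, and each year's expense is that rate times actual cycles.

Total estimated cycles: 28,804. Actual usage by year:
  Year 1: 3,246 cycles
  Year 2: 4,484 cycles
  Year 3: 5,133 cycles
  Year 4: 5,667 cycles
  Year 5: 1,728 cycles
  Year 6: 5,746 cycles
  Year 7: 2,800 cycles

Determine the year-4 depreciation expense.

$85,005

Depreciable base = $524,460 − $92,400 = $432,060.
Rate = $432,060 / 28,804 cycles = $15 per cycle.
Year 1: 3,246 × $15 = $48,690. Book value $475,770.
Year 2: 4,484 × $15 = $67,260. Book value $408,510.
Year 3: 5,133 × $15 = $76,995. Book value $331,515.
Year 4: 5,667 × $15 = $85,005. Book value $246,510.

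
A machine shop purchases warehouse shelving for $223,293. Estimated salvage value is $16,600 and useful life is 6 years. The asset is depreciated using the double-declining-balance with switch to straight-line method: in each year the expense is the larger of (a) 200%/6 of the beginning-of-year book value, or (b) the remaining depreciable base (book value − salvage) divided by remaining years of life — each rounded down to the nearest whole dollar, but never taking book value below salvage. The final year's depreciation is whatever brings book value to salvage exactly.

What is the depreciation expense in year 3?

$33,080

Depreciable base = $223,293 − $16,600 = $206,693.
Year 1: DB = ⌊$223,293 × 200%/6⌋ = $74,431; SL = ⌊$206,693/6⌋ = $34,448 → take DB $74,431. Book value $148,862.
Year 2: DB = ⌊$148,862 × 200%/6⌋ = $49,620; SL = ⌊$132,262/5⌋ = $26,452 → take DB $49,620. Book value $99,242.
Year 3: DB = ⌊$99,242 × 200%/6⌋ = $33,080; SL = ⌊$82,642/4⌋ = $20,660 → take DB $33,080. Book value $66,162.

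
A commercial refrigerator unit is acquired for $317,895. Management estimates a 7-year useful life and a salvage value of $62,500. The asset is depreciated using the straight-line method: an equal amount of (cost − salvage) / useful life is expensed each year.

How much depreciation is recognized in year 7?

$36,485

Depreciable base = $317,895 − $62,500 = $255,395.
Annual expense = $255,395 / 7 = $36,485.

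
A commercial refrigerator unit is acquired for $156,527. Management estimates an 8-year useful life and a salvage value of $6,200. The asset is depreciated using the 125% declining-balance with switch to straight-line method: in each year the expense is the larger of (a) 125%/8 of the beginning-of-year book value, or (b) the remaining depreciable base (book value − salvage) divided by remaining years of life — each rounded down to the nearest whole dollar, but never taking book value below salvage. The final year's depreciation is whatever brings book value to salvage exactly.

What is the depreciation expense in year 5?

$17,539

Depreciable base = $156,527 − $6,200 = $150,327.
Year 1: DB = ⌊$156,527 × 125%/8⌋ = $24,457; SL = ⌊$150,327/8⌋ = $18,790 → take DB $24,457. Book value $132,070.
Year 2: DB = ⌊$132,070 × 125%/8⌋ = $20,635; SL = ⌊$125,870/7⌋ = $17,981 → take DB $20,635. Book value $111,435.
Year 3: DB = ⌊$111,435 × 125%/8⌋ = $17,411; SL = ⌊$105,235/6⌋ = $17,539 → take SL $17,539. Book value $93,896.
Year 4: DB = ⌊$93,896 × 125%/8⌋ = $14,671; SL = ⌊$87,696/5⌋ = $17,539 → take SL $17,539. Book value $76,357.
Year 5: DB = ⌊$76,357 × 125%/8⌋ = $11,930; SL = ⌊$70,157/4⌋ = $17,539 → take SL $17,539. Book value $58,818.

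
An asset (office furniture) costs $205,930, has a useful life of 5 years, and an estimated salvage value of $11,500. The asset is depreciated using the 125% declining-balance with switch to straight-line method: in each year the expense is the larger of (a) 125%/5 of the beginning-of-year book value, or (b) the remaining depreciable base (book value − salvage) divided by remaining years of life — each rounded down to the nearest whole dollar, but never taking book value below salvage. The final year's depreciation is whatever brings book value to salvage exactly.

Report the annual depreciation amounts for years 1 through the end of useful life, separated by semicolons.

Depreciable base = $205,930 − $11,500 = $194,430.
Year 1: DB = ⌊$205,930 × 125%/5⌋ = $51,482; SL = ⌊$194,430/5⌋ = $38,886 → take DB $51,482. Book value $154,448.
Year 2: DB = ⌊$154,448 × 125%/5⌋ = $38,612; SL = ⌊$142,948/4⌋ = $35,737 → take DB $38,612. Book value $115,836.
Year 3: DB = ⌊$115,836 × 125%/5⌋ = $28,959; SL = ⌊$104,336/3⌋ = $34,778 → take SL $34,778. Book value $81,058.
Year 4: DB = ⌊$81,058 × 125%/5⌋ = $20,264; SL = ⌊$69,558/2⌋ = $34,779 → take SL $34,779. Book value $46,279.
Year 5 (final): $46,279 − $11,500 = $34,779. Book value $11,500.

$51,482; $38,612; $34,778; $34,779; $34,779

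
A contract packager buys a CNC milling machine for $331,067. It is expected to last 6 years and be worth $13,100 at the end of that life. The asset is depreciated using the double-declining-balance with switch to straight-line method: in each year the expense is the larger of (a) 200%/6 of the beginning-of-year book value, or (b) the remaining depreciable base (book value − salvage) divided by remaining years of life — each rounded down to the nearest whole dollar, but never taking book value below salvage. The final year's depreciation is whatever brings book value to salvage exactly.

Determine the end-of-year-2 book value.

$147,142

Depreciable base = $331,067 − $13,100 = $317,967.
Year 1: DB = ⌊$331,067 × 200%/6⌋ = $110,355; SL = ⌊$317,967/6⌋ = $52,994 → take DB $110,355. Book value $220,712.
Year 2: DB = ⌊$220,712 × 200%/6⌋ = $73,570; SL = ⌊$207,612/5⌋ = $41,522 → take DB $73,570. Book value $147,142.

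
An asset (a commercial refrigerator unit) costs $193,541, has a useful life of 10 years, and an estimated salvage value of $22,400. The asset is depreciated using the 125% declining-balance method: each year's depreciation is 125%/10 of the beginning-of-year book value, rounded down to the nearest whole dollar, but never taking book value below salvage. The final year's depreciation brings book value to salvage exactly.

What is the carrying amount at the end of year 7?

$76,006

Depreciable base = $193,541 − $22,400 = $171,141.
Year 1: ⌊$193,541 × 125%/10⌋ = $24,192. Book value $169,349.
Year 2: ⌊$169,349 × 125%/10⌋ = $21,168. Book value $148,181.
Year 3: ⌊$148,181 × 125%/10⌋ = $18,522. Book value $129,659.
Year 4: ⌊$129,659 × 125%/10⌋ = $16,207. Book value $113,452.
Year 5: ⌊$113,452 × 125%/10⌋ = $14,181. Book value $99,271.
Year 6: ⌊$99,271 × 125%/10⌋ = $12,408. Book value $86,863.
Year 7: ⌊$86,863 × 125%/10⌋ = $10,857. Book value $76,006.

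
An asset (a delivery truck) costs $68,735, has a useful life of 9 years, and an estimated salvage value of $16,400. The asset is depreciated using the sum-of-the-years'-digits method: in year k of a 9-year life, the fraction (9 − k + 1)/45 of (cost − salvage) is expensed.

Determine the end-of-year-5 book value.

Depreciable base = $68,735 − $16,400 = $52,335.
Sum of the years' digits = 9+8+7+6+5+4+3+2+1 = 45.
Year 1: $52,335 × 9/45 = $10,467. Book value $58,268.
Year 2: $52,335 × 8/45 = $9,304. Book value $48,964.
Year 3: $52,335 × 7/45 = $8,141. Book value $40,823.
Year 4: $52,335 × 6/45 = $6,978. Book value $33,845.
Year 5: $52,335 × 5/45 = $5,815. Book value $28,030.

$28,030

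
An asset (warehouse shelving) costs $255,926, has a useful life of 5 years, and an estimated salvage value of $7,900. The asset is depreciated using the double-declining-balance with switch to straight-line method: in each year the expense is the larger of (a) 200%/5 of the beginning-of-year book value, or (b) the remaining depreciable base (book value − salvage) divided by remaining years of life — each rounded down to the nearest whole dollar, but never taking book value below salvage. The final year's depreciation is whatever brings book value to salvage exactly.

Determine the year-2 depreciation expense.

Depreciable base = $255,926 − $7,900 = $248,026.
Year 1: DB = ⌊$255,926 × 200%/5⌋ = $102,370; SL = ⌊$248,026/5⌋ = $49,605 → take DB $102,370. Book value $153,556.
Year 2: DB = ⌊$153,556 × 200%/5⌋ = $61,422; SL = ⌊$145,656/4⌋ = $36,414 → take DB $61,422. Book value $92,134.

$61,422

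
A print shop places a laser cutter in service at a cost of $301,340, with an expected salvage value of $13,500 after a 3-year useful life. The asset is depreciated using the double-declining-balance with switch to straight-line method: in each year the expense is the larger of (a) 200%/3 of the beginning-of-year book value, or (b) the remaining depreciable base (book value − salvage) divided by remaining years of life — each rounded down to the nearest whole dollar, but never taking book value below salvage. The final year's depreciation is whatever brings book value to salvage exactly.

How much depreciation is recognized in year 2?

$66,964

Depreciable base = $301,340 − $13,500 = $287,840.
Year 1: DB = ⌊$301,340 × 200%/3⌋ = $200,893; SL = ⌊$287,840/3⌋ = $95,946 → take DB $200,893. Book value $100,447.
Year 2: DB = ⌊$100,447 × 200%/3⌋ = $66,964; SL = ⌊$86,947/2⌋ = $43,473 → take DB $66,964. Book value $33,483.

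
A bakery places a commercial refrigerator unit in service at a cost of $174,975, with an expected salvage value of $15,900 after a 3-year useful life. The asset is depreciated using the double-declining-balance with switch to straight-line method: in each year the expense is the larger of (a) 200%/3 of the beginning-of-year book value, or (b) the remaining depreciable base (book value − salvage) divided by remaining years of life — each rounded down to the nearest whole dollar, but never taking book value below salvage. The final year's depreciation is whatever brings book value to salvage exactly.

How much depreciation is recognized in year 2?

Depreciable base = $174,975 − $15,900 = $159,075.
Year 1: DB = ⌊$174,975 × 200%/3⌋ = $116,650; SL = ⌊$159,075/3⌋ = $53,025 → take DB $116,650. Book value $58,325.
Year 2: DB = ⌊$58,325 × 200%/3⌋ = $38,883; SL = ⌊$42,425/2⌋ = $21,212 → take DB $38,883. Book value $19,442.

$38,883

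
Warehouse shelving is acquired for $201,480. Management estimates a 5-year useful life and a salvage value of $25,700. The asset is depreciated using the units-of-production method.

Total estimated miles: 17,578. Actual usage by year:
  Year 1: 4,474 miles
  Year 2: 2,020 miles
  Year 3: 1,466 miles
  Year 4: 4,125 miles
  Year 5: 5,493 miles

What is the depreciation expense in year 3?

Depreciable base = $201,480 − $25,700 = $175,780.
Rate = $175,780 / 17,578 miles = $10 per mile.
Year 1: 4,474 × $10 = $44,740. Book value $156,740.
Year 2: 2,020 × $10 = $20,200. Book value $136,540.
Year 3: 1,466 × $10 = $14,660. Book value $121,880.

$14,660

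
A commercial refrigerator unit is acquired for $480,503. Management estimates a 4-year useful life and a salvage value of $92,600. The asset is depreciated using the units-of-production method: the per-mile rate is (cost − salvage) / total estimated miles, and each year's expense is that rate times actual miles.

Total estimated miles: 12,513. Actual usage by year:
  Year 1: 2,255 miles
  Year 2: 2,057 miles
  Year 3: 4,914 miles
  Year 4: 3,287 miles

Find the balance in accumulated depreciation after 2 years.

$133,672

Depreciable base = $480,503 − $92,600 = $387,903.
Rate = $387,903 / 12,513 miles = $31 per mile.
Year 1: 2,255 × $31 = $69,905. Book value $410,598.
Year 2: 2,057 × $31 = $63,767. Book value $346,831.
Accumulated through year 2 = $480,503 − $346,831 = $133,672.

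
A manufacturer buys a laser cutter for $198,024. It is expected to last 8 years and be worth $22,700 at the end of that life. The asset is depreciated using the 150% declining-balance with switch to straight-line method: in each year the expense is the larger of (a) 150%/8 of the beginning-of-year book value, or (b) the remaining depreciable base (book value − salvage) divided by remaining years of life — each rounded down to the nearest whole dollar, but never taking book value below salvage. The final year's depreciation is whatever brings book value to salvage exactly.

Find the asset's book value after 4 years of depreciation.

$86,302

Depreciable base = $198,024 − $22,700 = $175,324.
Year 1: DB = ⌊$198,024 × 150%/8⌋ = $37,129; SL = ⌊$175,324/8⌋ = $21,915 → take DB $37,129. Book value $160,895.
Year 2: DB = ⌊$160,895 × 150%/8⌋ = $30,167; SL = ⌊$138,195/7⌋ = $19,742 → take DB $30,167. Book value $130,728.
Year 3: DB = ⌊$130,728 × 150%/8⌋ = $24,511; SL = ⌊$108,028/6⌋ = $18,004 → take DB $24,511. Book value $106,217.
Year 4: DB = ⌊$106,217 × 150%/8⌋ = $19,915; SL = ⌊$83,517/5⌋ = $16,703 → take DB $19,915. Book value $86,302.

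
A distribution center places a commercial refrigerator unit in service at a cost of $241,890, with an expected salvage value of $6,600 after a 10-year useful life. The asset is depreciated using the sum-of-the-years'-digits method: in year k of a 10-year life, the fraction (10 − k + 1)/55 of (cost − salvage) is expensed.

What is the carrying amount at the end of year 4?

$96,438

Depreciable base = $241,890 − $6,600 = $235,290.
Sum of the years' digits = 10+9+8+7+6+5+4+3+2+1 = 55.
Year 1: $235,290 × 10/55 = $42,780. Book value $199,110.
Year 2: $235,290 × 9/55 = $38,502. Book value $160,608.
Year 3: $235,290 × 8/55 = $34,224. Book value $126,384.
Year 4: $235,290 × 7/55 = $29,946. Book value $96,438.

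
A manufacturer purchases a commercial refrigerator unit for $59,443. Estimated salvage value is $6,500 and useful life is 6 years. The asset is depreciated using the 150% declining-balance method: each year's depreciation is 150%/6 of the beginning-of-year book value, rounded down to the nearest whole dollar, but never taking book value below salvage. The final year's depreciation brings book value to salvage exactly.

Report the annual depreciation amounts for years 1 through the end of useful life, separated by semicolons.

Depreciable base = $59,443 − $6,500 = $52,943.
Year 1: ⌊$59,443 × 150%/6⌋ = $14,860. Book value $44,583.
Year 2: ⌊$44,583 × 150%/6⌋ = $11,145. Book value $33,438.
Year 3: ⌊$33,438 × 150%/6⌋ = $8,359. Book value $25,079.
Year 4: ⌊$25,079 × 150%/6⌋ = $6,269. Book value $18,810.
Year 5: ⌊$18,810 × 150%/6⌋ = $4,702. Book value $14,108.
Year 6 (final): $14,108 − $6,500 = $7,608. Book value $6,500.

$14,860; $11,145; $8,359; $6,269; $4,702; $7,608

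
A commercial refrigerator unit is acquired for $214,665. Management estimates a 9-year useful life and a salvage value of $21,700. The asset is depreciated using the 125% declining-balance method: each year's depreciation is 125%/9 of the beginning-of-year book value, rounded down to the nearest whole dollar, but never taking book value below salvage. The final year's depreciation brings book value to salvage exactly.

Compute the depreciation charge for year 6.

Depreciable base = $214,665 − $21,700 = $192,965.
Year 1: ⌊$214,665 × 125%/9⌋ = $29,814. Book value $184,851.
Year 2: ⌊$184,851 × 125%/9⌋ = $25,673. Book value $159,178.
Year 3: ⌊$159,178 × 125%/9⌋ = $22,108. Book value $137,070.
Year 4: ⌊$137,070 × 125%/9⌋ = $19,037. Book value $118,033.
Year 5: ⌊$118,033 × 125%/9⌋ = $16,393. Book value $101,640.
Year 6: ⌊$101,640 × 125%/9⌋ = $14,116. Book value $87,524.

$14,116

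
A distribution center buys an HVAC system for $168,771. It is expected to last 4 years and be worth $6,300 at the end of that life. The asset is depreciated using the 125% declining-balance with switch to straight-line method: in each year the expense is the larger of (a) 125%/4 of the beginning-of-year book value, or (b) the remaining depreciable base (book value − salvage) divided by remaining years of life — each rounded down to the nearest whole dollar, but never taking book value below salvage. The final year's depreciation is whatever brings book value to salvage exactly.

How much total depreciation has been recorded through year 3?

Depreciable base = $168,771 − $6,300 = $162,471.
Year 1: DB = ⌊$168,771 × 125%/4⌋ = $52,740; SL = ⌊$162,471/4⌋ = $40,617 → take DB $52,740. Book value $116,031.
Year 2: DB = ⌊$116,031 × 125%/4⌋ = $36,259; SL = ⌊$109,731/3⌋ = $36,577 → take SL $36,577. Book value $79,454.
Year 3: DB = ⌊$79,454 × 125%/4⌋ = $24,829; SL = ⌊$73,154/2⌋ = $36,577 → take SL $36,577. Book value $42,877.
Accumulated through year 3 = $168,771 − $42,877 = $125,894.

$125,894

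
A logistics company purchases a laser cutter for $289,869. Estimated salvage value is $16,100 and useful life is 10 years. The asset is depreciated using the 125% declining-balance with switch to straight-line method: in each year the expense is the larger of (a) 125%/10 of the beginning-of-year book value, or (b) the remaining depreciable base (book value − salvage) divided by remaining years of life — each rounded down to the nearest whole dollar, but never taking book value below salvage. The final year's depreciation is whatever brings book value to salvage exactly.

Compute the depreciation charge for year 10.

$25,442

Depreciable base = $289,869 − $16,100 = $273,769.
Year 1: DB = ⌊$289,869 × 125%/10⌋ = $36,233; SL = ⌊$273,769/10⌋ = $27,376 → take DB $36,233. Book value $253,636.
Year 2: DB = ⌊$253,636 × 125%/10⌋ = $31,704; SL = ⌊$237,536/9⌋ = $26,392 → take DB $31,704. Book value $221,932.
Year 3: DB = ⌊$221,932 × 125%/10⌋ = $27,741; SL = ⌊$205,832/8⌋ = $25,729 → take DB $27,741. Book value $194,191.
Year 4: DB = ⌊$194,191 × 125%/10⌋ = $24,273; SL = ⌊$178,091/7⌋ = $25,441 → take SL $25,441. Book value $168,750.
Year 5: DB = ⌊$168,750 × 125%/10⌋ = $21,093; SL = ⌊$152,650/6⌋ = $25,441 → take SL $25,441. Book value $143,309.
Year 6: DB = ⌊$143,309 × 125%/10⌋ = $17,913; SL = ⌊$127,209/5⌋ = $25,441 → take SL $25,441. Book value $117,868.
Year 7: DB = ⌊$117,868 × 125%/10⌋ = $14,733; SL = ⌊$101,768/4⌋ = $25,442 → take SL $25,442. Book value $92,426.
Year 8: DB = ⌊$92,426 × 125%/10⌋ = $11,553; SL = ⌊$76,326/3⌋ = $25,442 → take SL $25,442. Book value $66,984.
Year 9: DB = ⌊$66,984 × 125%/10⌋ = $8,373; SL = ⌊$50,884/2⌋ = $25,442 → take SL $25,442. Book value $41,542.
Year 10 (final): $41,542 − $16,100 = $25,442. Book value $16,100.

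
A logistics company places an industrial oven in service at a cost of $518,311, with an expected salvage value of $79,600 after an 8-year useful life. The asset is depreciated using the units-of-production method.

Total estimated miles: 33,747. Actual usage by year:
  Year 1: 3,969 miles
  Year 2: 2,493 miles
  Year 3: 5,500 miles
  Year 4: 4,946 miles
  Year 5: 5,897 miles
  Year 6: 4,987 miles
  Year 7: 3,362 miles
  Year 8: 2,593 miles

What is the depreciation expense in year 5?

Depreciable base = $518,311 − $79,600 = $438,711.
Rate = $438,711 / 33,747 miles = $13 per mile.
Year 1: 3,969 × $13 = $51,597. Book value $466,714.
Year 2: 2,493 × $13 = $32,409. Book value $434,305.
Year 3: 5,500 × $13 = $71,500. Book value $362,805.
Year 4: 4,946 × $13 = $64,298. Book value $298,507.
Year 5: 5,897 × $13 = $76,661. Book value $221,846.

$76,661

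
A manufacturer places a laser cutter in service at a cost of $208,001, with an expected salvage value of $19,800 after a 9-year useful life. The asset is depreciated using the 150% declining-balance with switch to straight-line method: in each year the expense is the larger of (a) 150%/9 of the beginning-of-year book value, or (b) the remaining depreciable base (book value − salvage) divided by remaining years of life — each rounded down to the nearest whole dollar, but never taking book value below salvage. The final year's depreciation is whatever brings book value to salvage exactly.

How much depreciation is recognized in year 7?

Depreciable base = $208,001 − $19,800 = $188,201.
Year 1: DB = ⌊$208,001 × 150%/9⌋ = $34,666; SL = ⌊$188,201/9⌋ = $20,911 → take DB $34,666. Book value $173,335.
Year 2: DB = ⌊$173,335 × 150%/9⌋ = $28,889; SL = ⌊$153,535/8⌋ = $19,191 → take DB $28,889. Book value $144,446.
Year 3: DB = ⌊$144,446 × 150%/9⌋ = $24,074; SL = ⌊$124,646/7⌋ = $17,806 → take DB $24,074. Book value $120,372.
Year 4: DB = ⌊$120,372 × 150%/9⌋ = $20,062; SL = ⌊$100,572/6⌋ = $16,762 → take DB $20,062. Book value $100,310.
Year 5: DB = ⌊$100,310 × 150%/9⌋ = $16,718; SL = ⌊$80,510/5⌋ = $16,102 → take DB $16,718. Book value $83,592.
Year 6: DB = ⌊$83,592 × 150%/9⌋ = $13,932; SL = ⌊$63,792/4⌋ = $15,948 → take SL $15,948. Book value $67,644.
Year 7: DB = ⌊$67,644 × 150%/9⌋ = $11,274; SL = ⌊$47,844/3⌋ = $15,948 → take SL $15,948. Book value $51,696.

$15,948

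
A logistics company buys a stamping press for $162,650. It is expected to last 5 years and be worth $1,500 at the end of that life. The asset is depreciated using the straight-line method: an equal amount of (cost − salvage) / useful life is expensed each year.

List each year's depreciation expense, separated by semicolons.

$32,230; $32,230; $32,230; $32,230; $32,230

Depreciable base = $162,650 − $1,500 = $161,150.
Annual expense = $161,150 / 5 = $32,230.
End of year 1: book value $130,420.
End of year 2: book value $98,190.
End of year 3: book value $65,960.
End of year 4: book value $33,730.
End of year 5: book value $1,500.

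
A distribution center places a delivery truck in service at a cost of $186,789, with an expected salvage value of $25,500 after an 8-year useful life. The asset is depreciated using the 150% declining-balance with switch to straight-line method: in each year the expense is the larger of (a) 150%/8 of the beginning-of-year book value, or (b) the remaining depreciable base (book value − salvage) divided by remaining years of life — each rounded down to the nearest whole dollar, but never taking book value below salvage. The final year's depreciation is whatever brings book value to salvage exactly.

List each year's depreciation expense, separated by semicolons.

Depreciable base = $186,789 − $25,500 = $161,289.
Year 1: DB = ⌊$186,789 × 150%/8⌋ = $35,022; SL = ⌊$161,289/8⌋ = $20,161 → take DB $35,022. Book value $151,767.
Year 2: DB = ⌊$151,767 × 150%/8⌋ = $28,456; SL = ⌊$126,267/7⌋ = $18,038 → take DB $28,456. Book value $123,311.
Year 3: DB = ⌊$123,311 × 150%/8⌋ = $23,120; SL = ⌊$97,811/6⌋ = $16,301 → take DB $23,120. Book value $100,191.
Year 4: DB = ⌊$100,191 × 150%/8⌋ = $18,785; SL = ⌊$74,691/5⌋ = $14,938 → take DB $18,785. Book value $81,406.
Year 5: DB = ⌊$81,406 × 150%/8⌋ = $15,263; SL = ⌊$55,906/4⌋ = $13,976 → take DB $15,263. Book value $66,143.
Year 6: DB = ⌊$66,143 × 150%/8⌋ = $12,401; SL = ⌊$40,643/3⌋ = $13,547 → take SL $13,547. Book value $52,596.
Year 7: DB = ⌊$52,596 × 150%/8⌋ = $9,861; SL = ⌊$27,096/2⌋ = $13,548 → take SL $13,548. Book value $39,048.
Year 8 (final): $39,048 − $25,500 = $13,548. Book value $25,500.

$35,022; $28,456; $23,120; $18,785; $15,263; $13,547; $13,548; $13,548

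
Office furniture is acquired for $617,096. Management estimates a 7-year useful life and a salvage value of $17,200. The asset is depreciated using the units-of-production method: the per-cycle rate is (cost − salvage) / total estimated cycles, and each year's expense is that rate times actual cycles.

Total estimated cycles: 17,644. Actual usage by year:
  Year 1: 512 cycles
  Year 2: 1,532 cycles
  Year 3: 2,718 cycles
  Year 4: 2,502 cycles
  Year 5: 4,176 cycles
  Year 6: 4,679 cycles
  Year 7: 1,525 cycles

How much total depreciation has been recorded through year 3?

Depreciable base = $617,096 − $17,200 = $599,896.
Rate = $599,896 / 17,644 cycles = $34 per cycle.
Year 1: 512 × $34 = $17,408. Book value $599,688.
Year 2: 1,532 × $34 = $52,088. Book value $547,600.
Year 3: 2,718 × $34 = $92,412. Book value $455,188.
Accumulated through year 3 = $617,096 − $455,188 = $161,908.

$161,908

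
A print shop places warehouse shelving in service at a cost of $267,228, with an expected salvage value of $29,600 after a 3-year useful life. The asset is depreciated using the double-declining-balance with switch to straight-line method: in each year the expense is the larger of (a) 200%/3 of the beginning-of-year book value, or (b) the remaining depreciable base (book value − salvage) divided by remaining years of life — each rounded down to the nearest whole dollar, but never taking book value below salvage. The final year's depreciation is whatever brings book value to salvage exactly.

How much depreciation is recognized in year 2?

Depreciable base = $267,228 − $29,600 = $237,628.
Year 1: DB = ⌊$267,228 × 200%/3⌋ = $178,152; SL = ⌊$237,628/3⌋ = $79,209 → take DB $178,152. Book value $89,076.
Year 2: DB = ⌊$89,076 × 200%/3⌋ = $59,384; SL = ⌊$59,476/2⌋ = $29,738 → take DB $59,384. Book value $29,692.

$59,384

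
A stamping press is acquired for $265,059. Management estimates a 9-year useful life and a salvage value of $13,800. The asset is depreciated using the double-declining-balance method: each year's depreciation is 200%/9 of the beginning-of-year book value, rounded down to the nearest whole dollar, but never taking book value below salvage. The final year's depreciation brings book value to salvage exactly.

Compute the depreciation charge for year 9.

$21,698

Depreciable base = $265,059 − $13,800 = $251,259.
Year 1: ⌊$265,059 × 200%/9⌋ = $58,902. Book value $206,157.
Year 2: ⌊$206,157 × 200%/9⌋ = $45,812. Book value $160,345.
Year 3: ⌊$160,345 × 200%/9⌋ = $35,632. Book value $124,713.
Year 4: ⌊$124,713 × 200%/9⌋ = $27,714. Book value $96,999.
Year 5: ⌊$96,999 × 200%/9⌋ = $21,555. Book value $75,444.
Year 6: ⌊$75,444 × 200%/9⌋ = $16,765. Book value $58,679.
Year 7: ⌊$58,679 × 200%/9⌋ = $13,039. Book value $45,640.
Year 8: ⌊$45,640 × 200%/9⌋ = $10,142. Book value $35,498.
Year 9 (final): $35,498 − $13,800 = $21,698. Book value $13,800.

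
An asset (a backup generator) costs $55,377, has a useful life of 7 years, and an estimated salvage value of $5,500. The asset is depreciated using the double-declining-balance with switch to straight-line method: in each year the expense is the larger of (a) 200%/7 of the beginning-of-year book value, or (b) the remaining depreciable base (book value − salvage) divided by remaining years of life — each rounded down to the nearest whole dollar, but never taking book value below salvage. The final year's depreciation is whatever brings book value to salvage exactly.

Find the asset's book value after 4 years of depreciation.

$14,416

Depreciable base = $55,377 − $5,500 = $49,877.
Year 1: DB = ⌊$55,377 × 200%/7⌋ = $15,822; SL = ⌊$49,877/7⌋ = $7,125 → take DB $15,822. Book value $39,555.
Year 2: DB = ⌊$39,555 × 200%/7⌋ = $11,301; SL = ⌊$34,055/6⌋ = $5,675 → take DB $11,301. Book value $28,254.
Year 3: DB = ⌊$28,254 × 200%/7⌋ = $8,072; SL = ⌊$22,754/5⌋ = $4,550 → take DB $8,072. Book value $20,182.
Year 4: DB = ⌊$20,182 × 200%/7⌋ = $5,766; SL = ⌊$14,682/4⌋ = $3,670 → take DB $5,766. Book value $14,416.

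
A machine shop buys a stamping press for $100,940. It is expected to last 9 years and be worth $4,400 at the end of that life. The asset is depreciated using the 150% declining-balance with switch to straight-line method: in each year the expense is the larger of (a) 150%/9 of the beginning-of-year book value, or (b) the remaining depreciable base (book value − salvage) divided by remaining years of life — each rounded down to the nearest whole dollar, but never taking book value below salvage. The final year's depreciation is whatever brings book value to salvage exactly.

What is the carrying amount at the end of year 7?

$22,112

Depreciable base = $100,940 − $4,400 = $96,540.
Year 1: DB = ⌊$100,940 × 150%/9⌋ = $16,823; SL = ⌊$96,540/9⌋ = $10,726 → take DB $16,823. Book value $84,117.
Year 2: DB = ⌊$84,117 × 150%/9⌋ = $14,019; SL = ⌊$79,717/8⌋ = $9,964 → take DB $14,019. Book value $70,098.
Year 3: DB = ⌊$70,098 × 150%/9⌋ = $11,683; SL = ⌊$65,698/7⌋ = $9,385 → take DB $11,683. Book value $58,415.
Year 4: DB = ⌊$58,415 × 150%/9⌋ = $9,735; SL = ⌊$54,015/6⌋ = $9,002 → take DB $9,735. Book value $48,680.
Year 5: DB = ⌊$48,680 × 150%/9⌋ = $8,113; SL = ⌊$44,280/5⌋ = $8,856 → take SL $8,856. Book value $39,824.
Year 6: DB = ⌊$39,824 × 150%/9⌋ = $6,637; SL = ⌊$35,424/4⌋ = $8,856 → take SL $8,856. Book value $30,968.
Year 7: DB = ⌊$30,968 × 150%/9⌋ = $5,161; SL = ⌊$26,568/3⌋ = $8,856 → take SL $8,856. Book value $22,112.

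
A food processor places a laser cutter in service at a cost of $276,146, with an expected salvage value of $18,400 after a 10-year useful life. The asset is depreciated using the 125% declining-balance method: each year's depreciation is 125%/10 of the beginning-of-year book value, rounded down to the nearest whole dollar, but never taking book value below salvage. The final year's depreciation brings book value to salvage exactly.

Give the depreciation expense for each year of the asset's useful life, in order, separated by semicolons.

Depreciable base = $276,146 − $18,400 = $257,746.
Year 1: ⌊$276,146 × 125%/10⌋ = $34,518. Book value $241,628.
Year 2: ⌊$241,628 × 125%/10⌋ = $30,203. Book value $211,425.
Year 3: ⌊$211,425 × 125%/10⌋ = $26,428. Book value $184,997.
Year 4: ⌊$184,997 × 125%/10⌋ = $23,124. Book value $161,873.
Year 5: ⌊$161,873 × 125%/10⌋ = $20,234. Book value $141,639.
Year 6: ⌊$141,639 × 125%/10⌋ = $17,704. Book value $123,935.
Year 7: ⌊$123,935 × 125%/10⌋ = $15,491. Book value $108,444.
Year 8: ⌊$108,444 × 125%/10⌋ = $13,555. Book value $94,889.
Year 9: ⌊$94,889 × 125%/10⌋ = $11,861. Book value $83,028.
Year 10 (final): $83,028 − $18,400 = $64,628. Book value $18,400.

$34,518; $30,203; $26,428; $23,124; $20,234; $17,704; $15,491; $13,555; $11,861; $64,628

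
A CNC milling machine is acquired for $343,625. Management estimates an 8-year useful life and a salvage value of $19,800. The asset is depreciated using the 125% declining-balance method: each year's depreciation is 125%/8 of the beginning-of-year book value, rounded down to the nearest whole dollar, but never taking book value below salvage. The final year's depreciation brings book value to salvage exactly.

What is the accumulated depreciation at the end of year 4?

Depreciable base = $343,625 − $19,800 = $323,825.
Year 1: ⌊$343,625 × 125%/8⌋ = $53,691. Book value $289,934.
Year 2: ⌊$289,934 × 125%/8⌋ = $45,302. Book value $244,632.
Year 3: ⌊$244,632 × 125%/8⌋ = $38,223. Book value $206,409.
Year 4: ⌊$206,409 × 125%/8⌋ = $32,251. Book value $174,158.
Accumulated through year 4 = $343,625 − $174,158 = $169,467.

$169,467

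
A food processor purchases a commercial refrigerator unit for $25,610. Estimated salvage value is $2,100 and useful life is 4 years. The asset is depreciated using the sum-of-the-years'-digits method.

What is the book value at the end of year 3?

$4,451

Depreciable base = $25,610 − $2,100 = $23,510.
Sum of the years' digits = 4+3+2+1 = 10.
Year 1: $23,510 × 4/10 = $9,404. Book value $16,206.
Year 2: $23,510 × 3/10 = $7,053. Book value $9,153.
Year 3: $23,510 × 2/10 = $4,702. Book value $4,451.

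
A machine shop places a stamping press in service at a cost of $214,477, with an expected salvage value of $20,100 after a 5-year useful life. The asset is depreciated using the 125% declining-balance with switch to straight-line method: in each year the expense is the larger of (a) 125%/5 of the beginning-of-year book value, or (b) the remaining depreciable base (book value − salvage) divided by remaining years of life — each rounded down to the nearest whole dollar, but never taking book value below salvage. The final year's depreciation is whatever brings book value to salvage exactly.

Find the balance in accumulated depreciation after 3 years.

$127,347

Depreciable base = $214,477 − $20,100 = $194,377.
Year 1: DB = ⌊$214,477 × 125%/5⌋ = $53,619; SL = ⌊$194,377/5⌋ = $38,875 → take DB $53,619. Book value $160,858.
Year 2: DB = ⌊$160,858 × 125%/5⌋ = $40,214; SL = ⌊$140,758/4⌋ = $35,189 → take DB $40,214. Book value $120,644.
Year 3: DB = ⌊$120,644 × 125%/5⌋ = $30,161; SL = ⌊$100,544/3⌋ = $33,514 → take SL $33,514. Book value $87,130.
Accumulated through year 3 = $214,477 − $87,130 = $127,347.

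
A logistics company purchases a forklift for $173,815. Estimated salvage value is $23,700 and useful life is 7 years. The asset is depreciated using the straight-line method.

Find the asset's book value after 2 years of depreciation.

$130,925

Depreciable base = $173,815 − $23,700 = $150,115.
Annual expense = $150,115 / 7 = $21,445.
End of year 1: book value $152,370.
End of year 2: book value $130,925.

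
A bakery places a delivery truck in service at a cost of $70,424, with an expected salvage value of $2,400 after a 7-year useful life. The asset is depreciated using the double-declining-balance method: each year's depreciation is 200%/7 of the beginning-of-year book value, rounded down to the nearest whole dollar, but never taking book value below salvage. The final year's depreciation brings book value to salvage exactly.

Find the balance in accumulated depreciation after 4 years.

Depreciable base = $70,424 − $2,400 = $68,024.
Year 1: ⌊$70,424 × 200%/7⌋ = $20,121. Book value $50,303.
Year 2: ⌊$50,303 × 200%/7⌋ = $14,372. Book value $35,931.
Year 3: ⌊$35,931 × 200%/7⌋ = $10,266. Book value $25,665.
Year 4: ⌊$25,665 × 200%/7⌋ = $7,332. Book value $18,333.
Accumulated through year 4 = $70,424 − $18,333 = $52,091.

$52,091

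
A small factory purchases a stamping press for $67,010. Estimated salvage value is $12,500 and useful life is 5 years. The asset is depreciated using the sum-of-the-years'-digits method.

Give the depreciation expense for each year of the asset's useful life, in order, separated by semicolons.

$18,170; $14,536; $10,902; $7,268; $3,634

Depreciable base = $67,010 − $12,500 = $54,510.
Sum of the years' digits = 5+4+3+2+1 = 15.
Year 1: $54,510 × 5/15 = $18,170. Book value $48,840.
Year 2: $54,510 × 4/15 = $14,536. Book value $34,304.
Year 3: $54,510 × 3/15 = $10,902. Book value $23,402.
Year 4: $54,510 × 2/15 = $7,268. Book value $16,134.
Year 5: $54,510 × 1/15 = $3,634. Book value $12,500.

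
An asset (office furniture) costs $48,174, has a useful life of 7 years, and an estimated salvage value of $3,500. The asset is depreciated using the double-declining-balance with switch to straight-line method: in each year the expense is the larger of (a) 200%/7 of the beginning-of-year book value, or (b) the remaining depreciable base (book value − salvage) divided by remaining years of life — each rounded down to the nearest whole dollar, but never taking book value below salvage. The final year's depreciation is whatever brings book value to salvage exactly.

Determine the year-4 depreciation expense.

$5,016

Depreciable base = $48,174 − $3,500 = $44,674.
Year 1: DB = ⌊$48,174 × 200%/7⌋ = $13,764; SL = ⌊$44,674/7⌋ = $6,382 → take DB $13,764. Book value $34,410.
Year 2: DB = ⌊$34,410 × 200%/7⌋ = $9,831; SL = ⌊$30,910/6⌋ = $5,151 → take DB $9,831. Book value $24,579.
Year 3: DB = ⌊$24,579 × 200%/7⌋ = $7,022; SL = ⌊$21,079/5⌋ = $4,215 → take DB $7,022. Book value $17,557.
Year 4: DB = ⌊$17,557 × 200%/7⌋ = $5,016; SL = ⌊$14,057/4⌋ = $3,514 → take DB $5,016. Book value $12,541.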